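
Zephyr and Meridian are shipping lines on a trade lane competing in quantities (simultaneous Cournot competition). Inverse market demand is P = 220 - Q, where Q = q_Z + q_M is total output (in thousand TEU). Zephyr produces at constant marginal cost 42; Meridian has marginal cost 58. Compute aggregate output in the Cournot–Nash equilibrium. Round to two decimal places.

113.33

Zephyr's profit: π_Z = (220 - Q)q_Z - (42q_Z). Setting ∂π_Z/∂q_Z = 0: 178 - 2q_Z - (q_M) = 0.
Meridian's profit: π_M = (220 - Q)q_M - (58q_M). Setting ∂π_M/∂q_M = 0: 162 - 2q_M - (q_Z) = 0.
So q_Z = (178 - q_M)/2 and q_M = (162 - q_Z)/2.
Substituting one into the other gives q_Z = 194/3 and q_M = 146/3.
Total output Q = 194/3 + 146/3 = 340/3.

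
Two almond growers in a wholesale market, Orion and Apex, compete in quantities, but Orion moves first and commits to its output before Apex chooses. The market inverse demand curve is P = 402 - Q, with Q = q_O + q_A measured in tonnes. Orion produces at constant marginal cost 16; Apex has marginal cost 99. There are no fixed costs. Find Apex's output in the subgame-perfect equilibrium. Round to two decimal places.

Solve by backward induction. Given q_O, the follower Apex maximises π_A = (402 - q_O - q_A)q_A - 99q_A.
∂π_A/∂q_A = 303 - q_O - 2q_A = 0 gives the reaction function q_A = (303 - q_O)/2.
Orion substitutes q_A(q_O) into its own profit: π_O = q_O(402 - q_O - (303 - q_O)/2) - 16q_O = (501/2 - (1/2)q_O)q_O - 16q_O.
The leader's first-order condition 469/2 - q_O = 0 yields q_O = 469/2.
Then q_A = (303 - 469/2)/2 = 137/4.

34.25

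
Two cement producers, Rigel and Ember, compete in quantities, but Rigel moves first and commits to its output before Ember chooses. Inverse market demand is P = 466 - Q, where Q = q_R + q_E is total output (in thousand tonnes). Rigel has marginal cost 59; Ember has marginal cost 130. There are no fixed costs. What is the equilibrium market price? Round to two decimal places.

The follower Ember best-responds to any q_R: π_E = (466 - Q)q_E - 130q_E.
∂π_E/∂q_E = 336 - q_R - 2q_E = 0 gives the reaction function q_E = (336 - q_R)/2.
Rigel substitutes q_E(q_R) into its own profit: π_R = q_R(466 - q_R - (336 - q_R)/2) - 59q_R = (298 - (1/2)q_R)q_R - 59q_R.
Maximising: ∂π_R/∂q_R = 239 - q_R = 0, giving q_R = 239.
Then q_E = (336 - 239)/2 = 97/2.
Total output Q = 575/2, so price P = 466 - 575/2 = 357/2.

178.50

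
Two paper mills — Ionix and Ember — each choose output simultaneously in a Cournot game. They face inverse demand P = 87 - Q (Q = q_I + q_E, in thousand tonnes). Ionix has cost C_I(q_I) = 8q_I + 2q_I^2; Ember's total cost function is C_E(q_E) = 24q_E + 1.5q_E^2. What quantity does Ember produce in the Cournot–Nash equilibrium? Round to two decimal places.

10.31

Ionix's profit: π_I = (87 - Q)q_I - (8q_I + 2q_I²). Setting ∂π_I/∂q_I = 0: 79 - 6q_I - (q_E) = 0.
Ember's profit: π_E = (87 - Q)q_E - (24q_E + (3/2)q_E²). Setting ∂π_E/∂q_E = 0: 63 - 5q_E - (q_I) = 0.
Rearranging gives the reaction functions q_I = (79 - q_E)/6 and q_E = (63 - q_I)/5.
Solving the pair: q_I = 332/29, q_E = 299/29.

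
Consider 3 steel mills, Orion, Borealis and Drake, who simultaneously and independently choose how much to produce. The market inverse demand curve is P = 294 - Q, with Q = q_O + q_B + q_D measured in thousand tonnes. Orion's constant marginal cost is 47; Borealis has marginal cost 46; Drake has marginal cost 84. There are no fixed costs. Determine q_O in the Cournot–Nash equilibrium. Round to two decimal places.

Orion's profit: π_O = (294 - Q)q_O - (47q_O). Setting ∂π_O/∂q_O = 0: 247 - 2q_O - (q_B + q_D) = 0.
Borealis's first-order condition: 248 - 2q_B - (q_O + q_D) = 0.
Drake's profit: π_D = (294 - Q)q_D - (84q_D). Setting ∂π_D/∂q_D = 0: 210 - 2q_D - (q_O + q_B) = 0.
Adding the 3 conditions: 705 − 2Q − 2Q = 0, i.e. Q = 705/4.
Back-substituting: q_O = (247 − 705/4) = 283/4, q_B = (248 − 705/4) = 287/4, q_D = (210 − 705/4) = 135/4.

70.75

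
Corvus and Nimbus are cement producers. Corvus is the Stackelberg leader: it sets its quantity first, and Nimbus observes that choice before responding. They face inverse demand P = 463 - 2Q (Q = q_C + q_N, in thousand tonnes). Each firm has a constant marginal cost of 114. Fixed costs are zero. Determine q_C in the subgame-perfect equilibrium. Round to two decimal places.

87.25

The follower Nimbus best-responds to any q_C: π_N = (463 - 2Q)q_N - 114q_N.
Follower FOC: 349 - 2q_C - 4q_N = 0, so q_N(q_C) = (349 - 2q_C)/4.
The leader anticipates this reaction. Substituting into P = 463 - 2Q gives P = 577/2 - q_C, so π_C = (577/2 - q_C)q_C - 114q_C.
Maximising: ∂π_C/∂q_C = 349/2 - 2q_C = 0, giving q_C = 349/4.
Then q_N = (349 - 2·(349/4))/4 = 349/8.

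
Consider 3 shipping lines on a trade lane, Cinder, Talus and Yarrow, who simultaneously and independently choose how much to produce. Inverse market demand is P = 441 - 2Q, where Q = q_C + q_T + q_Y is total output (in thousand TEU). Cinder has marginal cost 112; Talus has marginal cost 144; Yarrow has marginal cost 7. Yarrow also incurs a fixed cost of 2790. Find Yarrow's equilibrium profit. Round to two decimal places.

Cinder's profit: π_C = (441 - 2Q)q_C - (112q_C). Setting ∂π_C/∂q_C = 0: 329 - 4q_C - 2(q_T + q_Y) = 0.
Talus's profit: π_T = (441 - 2Q)q_T - (144q_T). Setting ∂π_T/∂q_T = 0: 297 - 4q_T - 2(q_C + q_Y) = 0.
Yarrow's profit: π_Y = (441 - 2Q)q_Y - (7q_Y). Setting ∂π_Y/∂q_Y = 0: 434 - 4q_Y - 2(q_C + q_T) = 0.
Adding the 3 first-order conditions: 1060 − 8Q = 0, so Q = 265/2.
Back-substituting: q_C = (329 − 265)/2 = 32, q_T = (297 − 265)/2 = 16, q_Y = (434 − 265)/2 = 169/2.
Price P = 441 - 2·(265/2) = 176.
Yarrow's profit: (176 - 7)·(169/2) - 2790 = 11490.5000.

11490.50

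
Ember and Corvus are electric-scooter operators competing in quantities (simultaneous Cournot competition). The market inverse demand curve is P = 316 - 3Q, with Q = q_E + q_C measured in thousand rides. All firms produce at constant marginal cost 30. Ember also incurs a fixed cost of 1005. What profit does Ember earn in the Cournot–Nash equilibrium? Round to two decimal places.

2024.48

Each firm earns π_i = (316 - 3Q)q_i - 30q_i.
Setting ∂π_i/∂q_i = 0 with rivals' quantities fixed: 286 - 6q_i - 3q_j = 0.
By symmetry each firm produces the same amount; substituting q_j = q_i yields q_i = 286/9.
Price P = 316 - 3·(572/9) = 376/3.
Ember's profit: (376/3 - 30)·(286/9) - 1005 = 2024.4815.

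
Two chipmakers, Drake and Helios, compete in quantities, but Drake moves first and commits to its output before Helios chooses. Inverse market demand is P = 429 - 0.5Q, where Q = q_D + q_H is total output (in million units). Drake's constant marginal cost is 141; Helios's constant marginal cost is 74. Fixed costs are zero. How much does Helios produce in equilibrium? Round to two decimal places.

Solve by backward induction. Given q_D, the follower Helios maximises π_H = (429 - (1/2)q_D - (1/2)q_H)q_H - 74q_H.
∂π_H/∂q_H = 355 - (1/2)q_D - q_H = 0 gives the reaction function q_H = (355 - (1/2)q_D).
The leader anticipates this reaction. Substituting into P = 429 - 0.5Q gives P = 503/2 - (1/4)q_D, so π_D = (503/2 - (1/4)q_D)q_D - 141q_D.
Leader FOC: 221/2 - (1/2)q_D = 0, so q_D = 221.
Then q_H = (355 - (1/2)·221) = 489/2.

244.50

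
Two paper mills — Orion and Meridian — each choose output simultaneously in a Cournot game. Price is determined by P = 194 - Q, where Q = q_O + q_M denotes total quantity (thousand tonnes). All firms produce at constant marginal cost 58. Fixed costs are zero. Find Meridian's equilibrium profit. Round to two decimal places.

2055.11

A representative firm's profit is π_i = q_i(194 - Q) - 58q_i.
Setting ∂π_i/∂q_i = 0 with rivals' quantities fixed: 136 - 2q_i - q_j = 0.
With identical firms every q_j equals q_i, so q_j = q_i and 136 = 3q_i, giving q_i = 136/3.
Price P = 194 - 272/3 = 310/3.
Meridian's profit: (310/3 - 58)·(136/3) = 2055.1111.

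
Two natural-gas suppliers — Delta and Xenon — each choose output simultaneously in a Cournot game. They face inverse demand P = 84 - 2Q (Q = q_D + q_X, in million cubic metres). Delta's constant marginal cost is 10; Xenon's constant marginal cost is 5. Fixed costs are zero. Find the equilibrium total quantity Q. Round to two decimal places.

25.50

Delta's profit: π_D = (84 - 2Q)q_D - (10q_D). Setting ∂π_D/∂q_D = 0: 74 - 4q_D - 2(q_X) = 0.
Xenon's first-order condition: 79 - 4q_X - 2(q_D) = 0.
Rearranging gives the reaction functions q_D = (74 - 2q_X)/4 and q_X = (79 - 2q_D)/4.
Substituting one into the other gives q_D = 23/2 and q_X = 14.
Total output Q = 23/2 + 14 = 51/2.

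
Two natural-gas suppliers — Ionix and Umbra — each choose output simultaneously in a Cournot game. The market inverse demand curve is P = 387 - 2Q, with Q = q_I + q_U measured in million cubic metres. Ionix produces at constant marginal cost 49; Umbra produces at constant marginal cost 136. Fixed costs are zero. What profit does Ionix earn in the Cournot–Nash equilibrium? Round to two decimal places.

Ionix's profit: π_I = (387 - 2Q)q_I - (49q_I). Setting ∂π_I/∂q_I = 0: 338 - 4q_I - 2(q_U) = 0.
Umbra's first-order condition: 251 - 4q_U - 2(q_I) = 0.
So q_I = (338 - 2q_U)/4 and q_U = (251 - 2q_I)/4.
Solving the pair: q_I = 425/6, q_U = 82/3.
Price P = 387 - 2·(589/6) = 572/3.
Ionix's profit: (572/3 - 49)·(425/6) = 10034.7222.

10034.72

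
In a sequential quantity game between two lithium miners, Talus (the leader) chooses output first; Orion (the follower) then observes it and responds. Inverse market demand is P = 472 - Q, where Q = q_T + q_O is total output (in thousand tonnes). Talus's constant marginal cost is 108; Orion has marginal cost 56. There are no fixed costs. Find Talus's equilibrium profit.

Solve by backward induction. Given q_T, the follower Orion maximises π_O = (472 - q_T - q_O)q_O - 56q_O.
Setting the follower's marginal profit to zero, 416 - q_T - 2q_O = 0, i.e. q_O = (416 - q_T)/2.
The leader anticipates this reaction. Substituting into P = 472 - Q gives P = 264 - (1/2)q_T, so π_T = (264 - (1/2)q_T)q_T - 108q_T.
Leader FOC: 156 - q_T = 0, so q_T = 156.
Then q_O = (416 - 156)/2 = 130.
Price P = 472 - 286 = 186.
Talus's profit: (186 - 108)·156 = 12168.

12168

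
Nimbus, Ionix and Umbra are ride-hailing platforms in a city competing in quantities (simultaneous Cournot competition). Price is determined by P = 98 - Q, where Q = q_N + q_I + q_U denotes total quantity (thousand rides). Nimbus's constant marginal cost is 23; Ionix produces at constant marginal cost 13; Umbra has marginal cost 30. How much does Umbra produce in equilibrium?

11

Nimbus's profit: π_N = (98 - Q)q_N - (23q_N). Setting ∂π_N/∂q_N = 0: 75 - 2q_N - (q_I + q_U) = 0.
Ionix's first-order condition: 85 - 2q_I - (q_N + q_U) = 0.
Umbra's profit: π_U = (98 - Q)q_U - (30q_U). Setting ∂π_U/∂q_U = 0: 68 - 2q_U - (q_N + q_I) = 0.
Adding the 3 conditions: 228 − 2Q − 2Q = 0, i.e. Q = 57.
Back-substituting: q_N = (75 − 57) = 18, q_I = (85 − 57) = 28, q_U = (68 − 57) = 11.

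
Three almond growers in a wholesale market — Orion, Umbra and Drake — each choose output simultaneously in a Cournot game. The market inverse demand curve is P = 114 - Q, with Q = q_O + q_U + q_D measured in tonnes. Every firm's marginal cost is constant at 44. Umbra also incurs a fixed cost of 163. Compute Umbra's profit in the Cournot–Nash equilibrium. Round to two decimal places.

143.25

Each firm earns π_i = (114 - Q)q_i - 44q_i.
First-order condition (treating rivals' output as given): 70 - 2q_i - Σ_{j≠i} q_j = 0.
By symmetry each firm produces the same amount; substituting Σ_{j≠i} q_j = 2q_i yields q_i = 70/4 = 35/2.
Price P = 114 - 105/2 = 123/2.
Umbra's profit: (123/2 - 44)·(35/2) - 163 = 573/4.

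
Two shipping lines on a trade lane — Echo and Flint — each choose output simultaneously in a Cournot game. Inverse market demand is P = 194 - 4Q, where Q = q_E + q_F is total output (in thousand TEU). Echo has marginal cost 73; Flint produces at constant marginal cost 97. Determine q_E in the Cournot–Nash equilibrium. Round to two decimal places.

12.08

Echo's profit: π_E = (194 - 4Q)q_E - (73q_E). Setting ∂π_E/∂q_E = 0: 121 - 8q_E - 4(q_F) = 0.
Flint's first-order condition: 97 - 8q_F - 4(q_E) = 0.
So q_E = (121 - 4q_F)/8 and q_F = (97 - 4q_E)/8.
Solving the pair: q_E = 145/12, q_F = 73/12.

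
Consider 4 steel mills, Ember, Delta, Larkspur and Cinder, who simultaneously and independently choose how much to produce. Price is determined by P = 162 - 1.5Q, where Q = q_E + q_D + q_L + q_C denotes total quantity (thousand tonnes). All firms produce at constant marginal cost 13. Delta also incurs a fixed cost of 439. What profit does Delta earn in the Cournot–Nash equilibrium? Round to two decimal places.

A representative firm's profit is π_i = q_i(162 - 1.5Q) - 13q_i.
Setting ∂π_i/∂q_i = 0 with rivals' quantities fixed: 149 - 3q_i - (3/2)·Σ_{j≠i} q_j = 0.
With identical firms every q_j equals q_i, so Σ_{j≠i} q_j = 3q_i and 149 = (15/2)q_i, giving q_i = 298/15.
Price P = 162 - (3/2)·(1192/15) = 214/5.
Delta's profit: (214/5 - 13)·(298/15) - 439 = 153.0267.

153.03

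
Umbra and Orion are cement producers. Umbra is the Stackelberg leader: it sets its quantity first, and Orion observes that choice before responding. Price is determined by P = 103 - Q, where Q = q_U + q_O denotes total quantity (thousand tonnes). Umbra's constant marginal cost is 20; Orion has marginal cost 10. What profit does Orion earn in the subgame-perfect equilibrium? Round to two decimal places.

798.06

Solve by backward induction. Given q_U, the follower Orion maximises π_O = (103 - q_U - q_O)q_O - 10q_O.
Follower FOC: 93 - q_U - 2q_O = 0, so q_O(q_U) = (93 - q_U)/2.
The leader anticipates this reaction. Substituting into P = 103 - Q gives P = 113/2 - (1/2)q_U, so π_U = (113/2 - (1/2)q_U)q_U - 20q_U.
The leader's first-order condition 73/2 - q_U = 0 yields q_U = 73/2.
Then q_O = (93 - 73/2)/2 = 113/4.
Price P = 103 - 259/4 = 153/4.
Orion's profit: (153/4 - 10)·(113/4) = 798.0625.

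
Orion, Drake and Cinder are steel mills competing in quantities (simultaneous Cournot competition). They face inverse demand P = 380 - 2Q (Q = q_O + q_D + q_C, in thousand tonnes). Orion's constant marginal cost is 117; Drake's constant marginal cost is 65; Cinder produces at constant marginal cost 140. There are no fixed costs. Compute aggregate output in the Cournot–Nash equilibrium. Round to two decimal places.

Orion's profit: π_O = (380 - 2Q)q_O - (117q_O). Setting ∂π_O/∂q_O = 0: 263 - 4q_O - 2(q_D + q_C) = 0.
Drake's first-order condition: 315 - 4q_D - 2(q_O + q_C) = 0.
Cinder's profit: π_C = (380 - 2Q)q_C - (140q_C). Setting ∂π_C/∂q_C = 0: 240 - 4q_C - 2(q_O + q_D) = 0.
Adding the 3 conditions: 818 − 4Q − 4Q = 0, i.e. Q = 409/4.
Back-substituting: q_O = (263 − 409/2)/2 = 117/4, q_D = (315 − 409/2)/2 = 221/4, q_C = (240 − 409/2)/2 = 71/4.
Total output Q = 117/4 + 221/4 + 71/4 = 409/4.

102.25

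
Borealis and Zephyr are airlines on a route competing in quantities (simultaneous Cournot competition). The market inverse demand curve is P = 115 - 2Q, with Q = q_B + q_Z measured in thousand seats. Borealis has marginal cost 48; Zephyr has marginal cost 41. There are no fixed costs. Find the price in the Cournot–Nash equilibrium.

Borealis's profit: π_B = (115 - 2Q)q_B - (48q_B). Setting ∂π_B/∂q_B = 0: 67 - 4q_B - 2(q_Z) = 0.
Zephyr's first-order condition: 74 - 4q_Z - 2(q_B) = 0.
Rearranging gives the reaction functions q_B = (67 - 2q_Z)/4 and q_Z = (74 - 2q_B)/4.
Substituting one into the other gives q_B = 10 and q_Z = 27/2.
Total output Q = 47/2, so price P = 115 - 2·(47/2) = 68.

68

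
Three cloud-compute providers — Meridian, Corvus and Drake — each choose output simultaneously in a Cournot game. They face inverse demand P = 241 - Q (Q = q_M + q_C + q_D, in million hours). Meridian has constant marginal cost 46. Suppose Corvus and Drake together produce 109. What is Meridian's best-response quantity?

43

With rivals' combined output fixed at 109, Meridian's profit is π_M = (241 - 109 - q_M)q_M - (46q_M) = (132 - q_M)q_M - (46q_M).
∂π_M/∂q_M = 86 - 2q_M = 0, so q_M = 43.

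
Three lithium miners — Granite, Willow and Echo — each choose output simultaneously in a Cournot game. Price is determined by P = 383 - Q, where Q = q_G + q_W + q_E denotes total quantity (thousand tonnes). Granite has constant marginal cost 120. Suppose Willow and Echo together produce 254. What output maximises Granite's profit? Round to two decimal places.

With rivals' combined output fixed at 254, Granite's profit is π_G = (383 - 254 - q_G)q_G - (120q_G) = (129 - q_G)q_G - (120q_G).
∂π_G/∂q_G = 9 - 2q_G = 0, so q_G = 9/2.

4.50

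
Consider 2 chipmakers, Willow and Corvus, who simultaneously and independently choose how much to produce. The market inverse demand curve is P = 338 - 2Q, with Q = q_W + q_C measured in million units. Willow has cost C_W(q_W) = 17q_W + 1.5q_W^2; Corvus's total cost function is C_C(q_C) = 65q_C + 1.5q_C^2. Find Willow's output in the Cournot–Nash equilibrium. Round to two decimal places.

Willow's profit: π_W = (338 - 2Q)q_W - (17q_W + (3/2)q_W²). Setting ∂π_W/∂q_W = 0: 321 - 7q_W - 2(q_C) = 0.
Corvus's first-order condition: 273 - 7q_C - 2(q_W) = 0.
Rearranging gives the reaction functions q_W = (321 - 2q_C)/7 and q_C = (273 - 2q_W)/7.
Solving the pair: q_W = 189/5, q_C = 141/5.

37.80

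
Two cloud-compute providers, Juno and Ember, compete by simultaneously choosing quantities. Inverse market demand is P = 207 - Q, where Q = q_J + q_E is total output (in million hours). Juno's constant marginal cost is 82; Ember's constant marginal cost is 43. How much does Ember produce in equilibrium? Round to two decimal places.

Juno's profit: π_J = (207 - Q)q_J - (82q_J). Setting ∂π_J/∂q_J = 0: 125 - 2q_J - (q_E) = 0.
Ember's profit: π_E = (207 - Q)q_E - (43q_E). Setting ∂π_E/∂q_E = 0: 164 - 2q_E - (q_J) = 0.
Rearranging gives the reaction functions q_J = (125 - q_E)/2 and q_E = (164 - q_J)/2.
Substituting one into the other gives q_J = 86/3 and q_E = 203/3.

67.67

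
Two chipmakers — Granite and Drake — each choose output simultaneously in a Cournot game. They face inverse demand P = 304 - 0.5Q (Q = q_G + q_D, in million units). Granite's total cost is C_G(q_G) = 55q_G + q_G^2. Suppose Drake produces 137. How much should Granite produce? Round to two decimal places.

60.17

With the rival's output fixed at 137, Granite's profit is π_G = (304 - (1/2)·137 - (1/2)q_G)q_G - (55q_G + q_G²) = (471/2 - (1/2)q_G)q_G - (55q_G + q_G²).
∂π_G/∂q_G = 361/2 - 3q_G = 0, so q_G = 361/6.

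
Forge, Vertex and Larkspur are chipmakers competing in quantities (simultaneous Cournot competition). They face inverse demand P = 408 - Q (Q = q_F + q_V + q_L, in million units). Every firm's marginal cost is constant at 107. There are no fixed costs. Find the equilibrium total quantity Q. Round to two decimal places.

Each firm earns π_i = (408 - Q)q_i - 107q_i.
Setting ∂π_i/∂q_i = 0 with rivals' quantities fixed: 301 - 2q_i - Σ_{j≠i} q_j = 0.
With identical firms every q_j equals q_i, so Σ_{j≠i} q_j = 2q_i and 301 = 4q_i, giving q_i = 301/4.
Total output Q = 301/4 + 301/4 + 301/4 = 903/4.

225.75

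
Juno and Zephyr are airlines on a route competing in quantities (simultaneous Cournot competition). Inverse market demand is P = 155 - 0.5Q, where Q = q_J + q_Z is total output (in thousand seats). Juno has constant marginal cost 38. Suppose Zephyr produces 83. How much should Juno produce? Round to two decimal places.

75.50

With the rival's output fixed at 83, Juno's profit is π_J = (155 - (1/2)·83 - (1/2)q_J)q_J - (38q_J) = (227/2 - (1/2)q_J)q_J - (38q_J).
∂π_J/∂q_J = 151/2 - q_J = 0, so q_J = 151/2.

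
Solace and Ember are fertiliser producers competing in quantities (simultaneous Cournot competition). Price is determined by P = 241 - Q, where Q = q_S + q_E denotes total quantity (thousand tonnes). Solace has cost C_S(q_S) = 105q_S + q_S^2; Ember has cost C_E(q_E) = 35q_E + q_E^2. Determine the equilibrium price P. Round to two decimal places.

Solace's profit: π_S = (241 - Q)q_S - (105q_S + q_S²). Setting ∂π_S/∂q_S = 0: 136 - 4q_S - (q_E) = 0.
Ember's profit: π_E = (241 - Q)q_E - (35q_E + q_E²). Setting ∂π_E/∂q_E = 0: 206 - 4q_E - (q_S) = 0.
Rearranging gives the reaction functions q_S = (136 - q_E)/4 and q_E = (206 - q_S)/4.
Substituting one into the other gives q_S = 338/15 and q_E = 688/15.
Total output Q = 342/5, so price P = 241 - 342/5 = 863/5.

172.60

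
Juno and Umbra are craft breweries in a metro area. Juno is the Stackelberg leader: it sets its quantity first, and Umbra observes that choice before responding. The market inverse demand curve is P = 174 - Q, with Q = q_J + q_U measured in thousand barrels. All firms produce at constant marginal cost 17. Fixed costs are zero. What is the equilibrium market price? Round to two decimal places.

Solve by backward induction. Given q_J, the follower Umbra maximises π_U = (174 - q_J - q_U)q_U - 17q_U.
Follower FOC: 157 - q_J - 2q_U = 0, so q_U(q_J) = (157 - q_J)/2.
The leader anticipates this reaction. Substituting into P = 174 - Q gives P = 191/2 - (1/2)q_J, so π_J = (191/2 - (1/2)q_J)q_J - 17q_J.
Maximising: ∂π_J/∂q_J = 157/2 - q_J = 0, giving q_J = 157/2.
Then q_U = (157 - 157/2)/2 = 157/4.
Total output Q = 471/4, so price P = 174 - 471/4 = 225/4.

56.25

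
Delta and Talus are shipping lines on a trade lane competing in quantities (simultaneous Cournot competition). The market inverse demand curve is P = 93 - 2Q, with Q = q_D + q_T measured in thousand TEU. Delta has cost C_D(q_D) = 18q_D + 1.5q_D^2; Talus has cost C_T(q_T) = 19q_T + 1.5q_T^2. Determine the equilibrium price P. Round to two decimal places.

Delta's profit: π_D = (93 - 2Q)q_D - (18q_D + (3/2)q_D²). Setting ∂π_D/∂q_D = 0: 75 - 7q_D - 2(q_T) = 0.
Talus's profit: π_T = (93 - 2Q)q_T - (19q_T + (3/2)q_T²). Setting ∂π_T/∂q_T = 0: 74 - 7q_T - 2(q_D) = 0.
Rearranging gives the reaction functions q_D = (75 - 2q_T)/7 and q_T = (74 - 2q_D)/7.
Solving the pair: q_D = 377/45, q_T = 368/45.
Total output Q = 149/9, so price P = 93 - 2·(149/9) = 539/9.

59.89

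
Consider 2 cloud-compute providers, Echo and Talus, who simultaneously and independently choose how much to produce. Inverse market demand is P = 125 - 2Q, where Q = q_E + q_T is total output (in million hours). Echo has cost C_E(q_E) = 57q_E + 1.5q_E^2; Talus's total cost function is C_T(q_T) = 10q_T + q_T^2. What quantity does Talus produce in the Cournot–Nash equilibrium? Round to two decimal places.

17.61

Echo's profit: π_E = (125 - 2Q)q_E - (57q_E + (3/2)q_E²). Setting ∂π_E/∂q_E = 0: 68 - 7q_E - 2(q_T) = 0.
Talus's profit: π_T = (125 - 2Q)q_T - (10q_T + q_T²). Setting ∂π_T/∂q_T = 0: 115 - 6q_T - 2(q_E) = 0.
Best responses: q_E = (68 - 2q_T)/7, q_T = (115 - 2q_E)/6.
Substituting one into the other gives q_E = 89/19 and q_T = 669/38.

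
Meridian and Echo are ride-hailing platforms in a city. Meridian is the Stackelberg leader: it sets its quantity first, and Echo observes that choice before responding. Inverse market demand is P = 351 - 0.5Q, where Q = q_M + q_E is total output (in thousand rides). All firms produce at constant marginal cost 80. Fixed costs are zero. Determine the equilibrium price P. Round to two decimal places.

Solve by backward induction. Given q_M, the follower Echo maximises π_E = (351 - (1/2)q_M - (1/2)q_E)q_E - 80q_E.
Follower FOC: 271 - (1/2)q_M - q_E = 0, so q_E(q_M) = (271 - (1/2)q_M).
Meridian substitutes q_E(q_M) into its own profit: π_M = q_M(351 - (1/2)q_M - (271 - (1/2)q_M)/2) - 80q_M = (431/2 - (1/4)q_M)q_M - 80q_M.
The leader's first-order condition 271/2 - (1/2)q_M = 0 yields q_M = 271.
Then q_E = (271 - (1/2)·271) = 271/2.
Total output Q = 813/2, so price P = 351 - (1/2)·(813/2) = 591/4.

147.75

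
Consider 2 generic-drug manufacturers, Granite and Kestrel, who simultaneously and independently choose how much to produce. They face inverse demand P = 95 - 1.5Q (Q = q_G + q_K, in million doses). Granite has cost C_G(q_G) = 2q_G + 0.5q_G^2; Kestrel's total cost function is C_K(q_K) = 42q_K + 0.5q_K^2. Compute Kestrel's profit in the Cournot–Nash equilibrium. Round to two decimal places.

55.60

Granite's profit: π_G = (95 - 1.5Q)q_G - (2q_G + (1/2)q_G²). Setting ∂π_G/∂q_G = 0: 93 - 4q_G - (3/2)(q_K) = 0.
Kestrel's profit: π_K = (95 - 1.5Q)q_K - (42q_K + (1/2)q_K²). Setting ∂π_K/∂q_K = 0: 53 - 4q_K - (3/2)(q_G) = 0.
Best responses: q_G = (93 - (3/2)q_K)/4, q_K = (53 - (3/2)q_G)/4.
Substituting one into the other gives q_G = 234/11 and q_K = 58/11.
Price P = 95 - (3/2)·(292/11) = 607/11.
Kestrel's profit: (607/11)·(58/11) - 42·(58/11) - (1/2)(58/11)² = 55.6033.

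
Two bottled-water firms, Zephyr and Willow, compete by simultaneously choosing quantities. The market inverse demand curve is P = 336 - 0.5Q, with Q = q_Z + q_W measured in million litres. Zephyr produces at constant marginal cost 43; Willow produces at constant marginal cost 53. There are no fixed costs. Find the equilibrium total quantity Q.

384

Zephyr's profit: π_Z = (336 - 0.5Q)q_Z - (43q_Z). Setting ∂π_Z/∂q_Z = 0: 293 - q_Z - (1/2)(q_W) = 0.
Willow's profit: π_W = (336 - 0.5Q)q_W - (53q_W). Setting ∂π_W/∂q_W = 0: 283 - q_W - (1/2)(q_Z) = 0.
Best responses: q_Z = (293 - (1/2)q_W), q_W = (283 - (1/2)q_Z).
Substituting one into the other gives q_Z = 202 and q_W = 182.
Total output Q = 202 + 182 = 384.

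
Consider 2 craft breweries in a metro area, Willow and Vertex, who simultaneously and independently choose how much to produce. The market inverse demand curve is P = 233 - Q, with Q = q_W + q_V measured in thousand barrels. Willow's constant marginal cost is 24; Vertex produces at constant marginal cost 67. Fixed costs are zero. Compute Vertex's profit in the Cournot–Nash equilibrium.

1681

Willow's profit: π_W = (233 - Q)q_W - (24q_W). Setting ∂π_W/∂q_W = 0: 209 - 2q_W - (q_V) = 0.
Vertex's profit: π_V = (233 - Q)q_V - (67q_V). Setting ∂π_V/∂q_V = 0: 166 - 2q_V - (q_W) = 0.
So q_W = (209 - q_V)/2 and q_V = (166 - q_W)/2.
Substituting one into the other gives q_W = 84 and q_V = 41.
Price P = 233 - 125 = 108.
Vertex's profit: (108 - 67)·41 = 1681.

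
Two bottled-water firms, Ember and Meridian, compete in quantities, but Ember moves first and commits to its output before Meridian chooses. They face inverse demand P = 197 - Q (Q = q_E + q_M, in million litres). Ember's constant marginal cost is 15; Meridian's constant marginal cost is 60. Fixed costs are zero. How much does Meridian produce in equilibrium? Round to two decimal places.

Solve by backward induction. Given q_E, the follower Meridian maximises π_M = (197 - q_E - q_M)q_M - 60q_M.
Setting the follower's marginal profit to zero, 137 - q_E - 2q_M = 0, i.e. q_M = (137 - q_E)/2.
Ember substitutes q_M(q_E) into its own profit: π_E = q_E(197 - q_E - (137 - q_E)/2) - 15q_E = (257/2 - (1/2)q_E)q_E - 15q_E.
Maximising: ∂π_E/∂q_E = 227/2 - q_E = 0, giving q_E = 227/2.
Then q_M = (137 - 227/2)/2 = 47/4.

11.75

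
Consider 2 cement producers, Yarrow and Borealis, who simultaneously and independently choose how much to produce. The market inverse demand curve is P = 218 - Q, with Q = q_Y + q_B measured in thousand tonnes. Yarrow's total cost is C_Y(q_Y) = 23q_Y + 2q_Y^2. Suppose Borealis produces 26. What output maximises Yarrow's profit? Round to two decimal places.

28.17

With the rival's output fixed at 26, Yarrow's profit is π_Y = (218 - 26 - q_Y)q_Y - (23q_Y + 2q_Y²) = (192 - q_Y)q_Y - (23q_Y + 2q_Y²).
∂π_Y/∂q_Y = 169 - 6q_Y = 0, so q_Y = 169/6.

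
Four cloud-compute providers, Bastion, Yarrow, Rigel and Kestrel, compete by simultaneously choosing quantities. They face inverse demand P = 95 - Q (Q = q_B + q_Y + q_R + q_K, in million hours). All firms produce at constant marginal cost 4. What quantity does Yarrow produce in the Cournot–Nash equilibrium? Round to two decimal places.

18.20

Each firm earns π_i = (95 - Q)q_i - 4q_i.
Setting ∂π_i/∂q_i = 0 with rivals' quantities fixed: 91 - 2q_i - Σ_{j≠i} q_j = 0.
With identical firms every q_j equals q_i, so Σ_{j≠i} q_j = 3q_i and 91 = 5q_i, giving q_i = 91/5.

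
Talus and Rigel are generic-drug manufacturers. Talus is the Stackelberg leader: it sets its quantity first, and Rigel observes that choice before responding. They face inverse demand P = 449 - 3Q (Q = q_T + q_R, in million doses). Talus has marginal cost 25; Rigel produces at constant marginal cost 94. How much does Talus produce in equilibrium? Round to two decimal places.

The follower Rigel best-responds to any q_T: π_R = (449 - 3Q)q_R - 94q_R.
Follower FOC: 355 - 3q_T - 6q_R = 0, so q_R(q_T) = (355 - 3q_T)/6.
The leader anticipates this reaction. Substituting into P = 449 - 3Q gives P = 543/2 - (3/2)q_T, so π_T = (543/2 - (3/2)q_T)q_T - 25q_T.
Maximising: ∂π_T/∂q_T = 493/2 - 3q_T = 0, giving q_T = 493/6.
Then q_R = (355 - 3·(493/6))/6 = 217/12.

82.17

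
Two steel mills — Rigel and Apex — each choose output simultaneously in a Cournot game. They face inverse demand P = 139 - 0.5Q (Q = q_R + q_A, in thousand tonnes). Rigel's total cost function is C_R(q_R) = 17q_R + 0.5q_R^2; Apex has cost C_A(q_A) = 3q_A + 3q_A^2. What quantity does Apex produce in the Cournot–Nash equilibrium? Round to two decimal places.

Rigel's profit: π_R = (139 - 0.5Q)q_R - (17q_R + (1/2)q_R²). Setting ∂π_R/∂q_R = 0: 122 - 2q_R - (1/2)(q_A) = 0.
Apex's first-order condition: 136 - 7q_A - (1/2)(q_R) = 0.
Rearranging gives the reaction functions q_R = (122 - (1/2)q_A)/2 and q_A = (136 - (1/2)q_R)/7.
Solving the pair: q_R = 57.1636, q_A = 844/55.

15.35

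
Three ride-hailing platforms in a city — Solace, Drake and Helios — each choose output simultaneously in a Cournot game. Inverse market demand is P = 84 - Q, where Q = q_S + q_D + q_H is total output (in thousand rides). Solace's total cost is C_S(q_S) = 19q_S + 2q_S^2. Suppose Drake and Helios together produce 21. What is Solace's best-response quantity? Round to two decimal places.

7.33

With rivals' combined output fixed at 21, Solace's profit is π_S = (84 - 21 - q_S)q_S - (19q_S + 2q_S²) = (63 - q_S)q_S - (19q_S + 2q_S²).
∂π_S/∂q_S = 44 - 6q_S = 0, so q_S = 22/3.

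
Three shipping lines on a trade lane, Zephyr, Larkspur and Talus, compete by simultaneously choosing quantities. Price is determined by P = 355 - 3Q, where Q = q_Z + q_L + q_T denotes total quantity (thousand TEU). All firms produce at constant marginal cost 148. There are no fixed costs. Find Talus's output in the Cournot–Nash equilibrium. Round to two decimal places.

17.25

Each firm earns π_i = (355 - 3Q)q_i - 148q_i.
First-order condition (treating rivals' output as given): 207 - 6q_i - 3·Σ_{j≠i} q_j = 0.
With identical firms every q_j equals q_i, so Σ_{j≠i} q_j = 2q_i and 207 = 12q_i, giving q_i = 69/4.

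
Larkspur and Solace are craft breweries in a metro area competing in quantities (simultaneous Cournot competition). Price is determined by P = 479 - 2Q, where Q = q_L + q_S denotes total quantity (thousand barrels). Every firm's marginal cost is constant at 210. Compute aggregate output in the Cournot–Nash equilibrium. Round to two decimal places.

89.67

Each firm earns π_i = (479 - 2Q)q_i - 210q_i.
First-order condition (treating rivals' output as given): 269 - 4q_i - 2q_j = 0.
With identical firms every q_j equals q_i, so q_j = q_i and 269 = 6q_i, giving q_i = 269/6.
Total output Q = 269/6 + 269/6 = 269/3.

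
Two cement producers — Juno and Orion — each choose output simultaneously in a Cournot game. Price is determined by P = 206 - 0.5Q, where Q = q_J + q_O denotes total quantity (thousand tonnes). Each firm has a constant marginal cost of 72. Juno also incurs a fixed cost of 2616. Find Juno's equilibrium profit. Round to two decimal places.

1374.22

Each firm earns π_i = (206 - 0.5Q)q_i - 72q_i.
First-order condition (treating rivals' output as given): 134 - q_i - (1/2)q_j = 0.
With identical firms every q_j equals q_i, so q_j = q_i and 134 = (3/2)q_i, giving q_i = 268/3.
Price P = 206 - (1/2)·(536/3) = 350/3.
Juno's profit: (350/3 - 72)·(268/3) - 2616 = 1374.2222.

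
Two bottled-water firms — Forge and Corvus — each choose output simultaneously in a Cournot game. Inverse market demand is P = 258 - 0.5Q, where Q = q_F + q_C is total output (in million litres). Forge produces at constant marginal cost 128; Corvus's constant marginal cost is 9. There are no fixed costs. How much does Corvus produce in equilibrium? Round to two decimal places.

Forge's profit: π_F = (258 - 0.5Q)q_F - (128q_F). Setting ∂π_F/∂q_F = 0: 130 - q_F - (1/2)(q_C) = 0.
Corvus's profit: π_C = (258 - 0.5Q)q_C - (9q_C). Setting ∂π_C/∂q_C = 0: 249 - q_C - (1/2)(q_F) = 0.
Rearranging gives the reaction functions q_F = (130 - (1/2)q_C) and q_C = (249 - (1/2)q_F).
Solving the pair: q_F = 22/3, q_C = 736/3.

245.33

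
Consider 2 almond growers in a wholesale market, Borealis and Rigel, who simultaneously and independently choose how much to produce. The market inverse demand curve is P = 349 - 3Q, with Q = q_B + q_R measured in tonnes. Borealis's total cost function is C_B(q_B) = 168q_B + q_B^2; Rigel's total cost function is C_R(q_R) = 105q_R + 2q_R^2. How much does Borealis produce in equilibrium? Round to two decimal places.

15.18

Borealis's profit: π_B = (349 - 3Q)q_B - (168q_B + q_B²). Setting ∂π_B/∂q_B = 0: 181 - 8q_B - 3(q_R) = 0.
Rigel's profit: π_R = (349 - 3Q)q_R - (105q_R + 2q_R²). Setting ∂π_R/∂q_R = 0: 244 - 10q_R - 3(q_B) = 0.
Best responses: q_B = (181 - 3q_R)/8, q_R = (244 - 3q_B)/10.
Solving the pair: q_B = 1078/71, q_R = 1409/71.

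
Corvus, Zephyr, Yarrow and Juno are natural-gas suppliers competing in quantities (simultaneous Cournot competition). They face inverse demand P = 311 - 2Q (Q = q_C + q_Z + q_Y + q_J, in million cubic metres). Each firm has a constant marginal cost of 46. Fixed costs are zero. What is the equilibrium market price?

Each firm earns π_i = (311 - 2Q)q_i - 46q_i.
First-order condition (treating rivals' output as given): 265 - 4q_i - 2·Σ_{j≠i} q_j = 0.
By symmetry each firm produces the same amount; substituting Σ_{j≠i} q_j = 3q_i yields q_i = 265/10 = 53/2.
Total output Q = 106, so price P = 311 - 2·106 = 99.

99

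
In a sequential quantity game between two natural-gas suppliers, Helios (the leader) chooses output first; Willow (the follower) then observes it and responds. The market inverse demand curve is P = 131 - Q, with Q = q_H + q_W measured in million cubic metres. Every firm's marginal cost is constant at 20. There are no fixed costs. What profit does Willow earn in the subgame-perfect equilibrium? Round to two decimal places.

770.06

The follower Willow best-responds to any q_H: π_W = (131 - Q)q_W - 20q_W.
∂π_W/∂q_W = 111 - q_H - 2q_W = 0 gives the reaction function q_W = (111 - q_H)/2.
The leader anticipates this reaction. Substituting into P = 131 - Q gives P = 151/2 - (1/2)q_H, so π_H = (151/2 - (1/2)q_H)q_H - 20q_H.
Leader FOC: 111/2 - q_H = 0, so q_H = 111/2.
Then q_W = (111 - 111/2)/2 = 111/4.
Price P = 131 - 333/4 = 191/4.
Willow's profit: (191/4 - 20)·(111/4) = 770.0625.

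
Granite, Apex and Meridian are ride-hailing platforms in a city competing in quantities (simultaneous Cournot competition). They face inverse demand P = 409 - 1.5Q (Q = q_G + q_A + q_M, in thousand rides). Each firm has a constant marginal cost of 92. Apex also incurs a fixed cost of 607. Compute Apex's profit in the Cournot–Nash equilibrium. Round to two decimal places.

Each firm earns π_i = (409 - 1.5Q)q_i - 92q_i.
First-order condition (treating rivals' output as given): 317 - 3q_i - (3/2)·Σ_{j≠i} q_j = 0.
By symmetry each firm produces the same amount; substituting Σ_{j≠i} q_j = 2q_i yields q_i = 317/6.
Price P = 409 - (3/2)·(317/2) = 685/4.
Apex's profit: (685/4 - 92)·(317/6) - 607 = 3580.0417.

3580.04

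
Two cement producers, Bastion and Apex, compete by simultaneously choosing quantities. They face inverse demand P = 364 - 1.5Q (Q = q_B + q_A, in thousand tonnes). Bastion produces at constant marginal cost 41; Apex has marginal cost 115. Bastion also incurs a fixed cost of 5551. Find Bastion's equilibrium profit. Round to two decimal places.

Bastion's profit: π_B = (364 - 1.5Q)q_B - (41q_B). Setting ∂π_B/∂q_B = 0: 323 - 3q_B - (3/2)(q_A) = 0.
Apex's first-order condition: 249 - 3q_A - (3/2)(q_B) = 0.
Rearranging gives the reaction functions q_B = (323 - (3/2)q_A)/3 and q_A = (249 - (3/2)q_B)/3.
Substituting one into the other gives q_B = 794/9 and q_A = 350/9.
Price P = 364 - (3/2)·(1144/9) = 520/3.
Bastion's profit: (520/3 - 41)·(794/9) - 5551 = 6123.7407.

6123.74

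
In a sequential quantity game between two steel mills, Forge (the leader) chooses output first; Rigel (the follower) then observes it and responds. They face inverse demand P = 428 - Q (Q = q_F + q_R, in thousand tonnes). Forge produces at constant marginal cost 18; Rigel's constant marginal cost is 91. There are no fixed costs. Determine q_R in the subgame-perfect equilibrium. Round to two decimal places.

Solve by backward induction. Given q_F, the follower Rigel maximises π_R = (428 - q_F - q_R)q_R - 91q_R.
Setting the follower's marginal profit to zero, 337 - q_F - 2q_R = 0, i.e. q_R = (337 - q_F)/2.
Forge substitutes q_R(q_F) into its own profit: π_F = q_F(428 - q_F - (337 - q_F)/2) - 18q_F = (519/2 - (1/2)q_F)q_F - 18q_F.
Leader FOC: 483/2 - q_F = 0, so q_F = 483/2.
Then q_R = (337 - 483/2)/2 = 191/4.

47.75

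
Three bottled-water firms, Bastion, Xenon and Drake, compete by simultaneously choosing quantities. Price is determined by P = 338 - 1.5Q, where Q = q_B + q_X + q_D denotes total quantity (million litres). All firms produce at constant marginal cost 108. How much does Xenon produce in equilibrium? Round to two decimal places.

38.33

Each firm earns π_i = (338 - 1.5Q)q_i - 108q_i.
First-order condition (treating rivals' output as given): 230 - 3q_i - (3/2)·Σ_{j≠i} q_j = 0.
With identical firms every q_j equals q_i, so Σ_{j≠i} q_j = 2q_i and 230 = 6q_i, giving q_i = 115/3.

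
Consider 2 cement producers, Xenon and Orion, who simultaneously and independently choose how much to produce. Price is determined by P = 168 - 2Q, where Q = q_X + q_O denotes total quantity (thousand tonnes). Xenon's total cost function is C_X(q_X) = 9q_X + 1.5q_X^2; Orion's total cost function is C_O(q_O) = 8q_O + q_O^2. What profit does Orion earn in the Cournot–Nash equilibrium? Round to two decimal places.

1336.30

Xenon's profit: π_X = (168 - 2Q)q_X - (9q_X + (3/2)q_X²). Setting ∂π_X/∂q_X = 0: 159 - 7q_X - 2(q_O) = 0.
Orion's profit: π_O = (168 - 2Q)q_O - (8q_O + q_O²). Setting ∂π_O/∂q_O = 0: 160 - 6q_O - 2(q_X) = 0.
Rearranging gives the reaction functions q_X = (159 - 2q_O)/7 and q_O = (160 - 2q_X)/6.
Solving the pair: q_X = 317/19, q_O = 401/19.
Price P = 168 - 2·(718/19) = 1756/19.
Orion's profit: (1756/19)·(401/19) - 8·(401/19) - (401/19)² = 1336.2964.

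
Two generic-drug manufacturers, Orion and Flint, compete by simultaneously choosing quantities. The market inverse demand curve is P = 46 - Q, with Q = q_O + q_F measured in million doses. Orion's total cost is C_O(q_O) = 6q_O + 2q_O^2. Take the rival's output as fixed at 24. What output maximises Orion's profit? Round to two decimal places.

With the rival's output fixed at 24, Orion's profit is π_O = (46 - 24 - q_O)q_O - (6q_O + 2q_O²) = (22 - q_O)q_O - (6q_O + 2q_O²).
∂π_O/∂q_O = 16 - 6q_O = 0, so q_O = 8/3.

2.67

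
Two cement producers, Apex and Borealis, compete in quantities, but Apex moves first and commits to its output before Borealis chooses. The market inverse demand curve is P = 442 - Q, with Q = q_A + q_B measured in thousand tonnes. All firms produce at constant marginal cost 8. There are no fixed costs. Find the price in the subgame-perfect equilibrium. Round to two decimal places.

Solve by backward induction. Given q_A, the follower Borealis maximises π_B = (442 - q_A - q_B)q_B - 8q_B.
∂π_B/∂q_B = 434 - q_A - 2q_B = 0 gives the reaction function q_B = (434 - q_A)/2.
The leader anticipates this reaction. Substituting into P = 442 - Q gives P = 225 - (1/2)q_A, so π_A = (225 - (1/2)q_A)q_A - 8q_A.
Leader FOC: 217 - q_A = 0, so q_A = 217.
Then q_B = (434 - 217)/2 = 217/2.
Total output Q = 651/2, so price P = 442 - 651/2 = 233/2.

116.50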